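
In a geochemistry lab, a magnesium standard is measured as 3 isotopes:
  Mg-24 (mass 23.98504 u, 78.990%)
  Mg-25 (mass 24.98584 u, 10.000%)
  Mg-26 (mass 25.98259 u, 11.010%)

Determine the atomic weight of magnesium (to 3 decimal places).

Weight each isotope mass by its fractional abundance: 0.78990 × 23.98504 + 0.10000 × 24.98584 + 0.11010 × 25.98259
= 18.945783 + 2.498584 + 2.860683 = 24.305050 u

24.305 u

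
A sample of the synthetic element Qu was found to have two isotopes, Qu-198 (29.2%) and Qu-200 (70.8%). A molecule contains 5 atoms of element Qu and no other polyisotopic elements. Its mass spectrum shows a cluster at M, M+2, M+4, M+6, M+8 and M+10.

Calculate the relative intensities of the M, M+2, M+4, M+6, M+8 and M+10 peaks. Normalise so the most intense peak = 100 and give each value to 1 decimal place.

0.6 : 7.0 : 34.0 : 82.5 : 100.0 : 48.5

Expanding (0.292 + 0.708)^5:
P(M) = 0.292^5 = 0.002123
P(M+2) = 5 × 0.292^4 × 0.708^1 = 0.025736
P(M+4) = 10 × 0.292^3 × 0.708^2 = 0.124800
P(M+6) = 10 × 0.292^2 × 0.708^3 = 0.302598
P(M+8) = 5 × 0.292^1 × 0.708^4 = 0.366848
P(M+10) = 0.708^5 = 0.177896
The M+8 peak is largest (0.366848); scaling to 100 gives 0.6 : 7.0 : 34.0 : 82.5 : 100.0 : 48.5.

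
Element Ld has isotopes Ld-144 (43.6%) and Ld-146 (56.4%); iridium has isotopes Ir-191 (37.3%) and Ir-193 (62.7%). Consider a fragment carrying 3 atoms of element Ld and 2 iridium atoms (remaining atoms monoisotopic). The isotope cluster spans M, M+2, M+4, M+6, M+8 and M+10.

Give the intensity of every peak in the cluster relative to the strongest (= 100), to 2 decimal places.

Element Ld pattern (n=3): 0.08288186 : 0.32164243 : 0.41606957 : 0.17940614
Iridium pattern (n=2): 0.139129 : 0.467742 : 0.393129
Convolve the two distributions (both contribute in 2-u steps):
  M: 0.08288186×0.139129 = 0.011531
  M+2: 0.08288186×0.467742 + 0.32164243×0.139129 = 0.083517
  M+4: 0.08288186×0.393129 + 0.32164243×0.467742 + 0.41606957×0.139129 = 0.240916
  M+6: 0.32164243×0.393129 + 0.41606957×0.467742 + 0.17940614×0.139129 = 0.346021
  M+8: 0.41606957×0.393129 + 0.17940614×0.467742 = 0.247485
  M+10: 0.17940614×0.393129 = 0.070530
Scale to base peak (0.346021) = 100: 3.33 : 24.14 : 69.62 : 100.00 : 71.52 : 20.38

3.33 : 24.14 : 69.62 : 100.00 : 71.52 : 20.38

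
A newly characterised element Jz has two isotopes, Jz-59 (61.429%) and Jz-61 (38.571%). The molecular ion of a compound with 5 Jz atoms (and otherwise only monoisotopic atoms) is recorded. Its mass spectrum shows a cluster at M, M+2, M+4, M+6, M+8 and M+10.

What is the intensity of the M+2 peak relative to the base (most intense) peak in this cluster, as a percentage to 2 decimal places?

Term probabilities: M 0.0875, M+2 0.2746, M+4 0.3449, M+6 0.2165, M+8 0.0680, M+10 0.0085. Base peak = M+4.
P(M+4) = C(5,2) × 0.61429^3 × 0.38571^2 = 10 × 0.23180369 × 0.1487722 = 0.344859 (base)
P(M+2) = C(5,1) × 0.61429^4 × 0.38571^1 = 5 × 0.14239469 × 0.38571 = 0.274615
Relative intensity = 0.274615 / 0.344859 × 100 = 79.63

79.63%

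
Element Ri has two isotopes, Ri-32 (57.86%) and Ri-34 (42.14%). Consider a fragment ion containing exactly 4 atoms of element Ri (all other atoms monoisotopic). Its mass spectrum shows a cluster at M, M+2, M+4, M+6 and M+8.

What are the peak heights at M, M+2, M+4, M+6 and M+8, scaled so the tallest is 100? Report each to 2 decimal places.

31.42 : 91.54 : 100.00 : 48.55 : 8.84

Expanding (0.5786 + 0.4214)^4:
P(M) = 0.5786^4 = 0.112076
P(M+2) = 4 × 0.5786^3 × 0.4214^1 = 0.326505
P(M+4) = 6 × 0.5786^2 × 0.4214^2 = 0.356695
P(M+6) = 4 × 0.5786^1 × 0.4214^3 = 0.173190
P(M+8) = 0.4214^4 = 0.031534
The M+4 peak is largest (0.356695); scaling to 100 gives 31.42 : 91.54 : 100.00 : 48.55 : 8.84.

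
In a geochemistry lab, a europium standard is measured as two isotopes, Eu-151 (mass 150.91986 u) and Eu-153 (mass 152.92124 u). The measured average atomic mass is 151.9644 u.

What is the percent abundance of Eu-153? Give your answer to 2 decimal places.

Let x be the fractional abundance of Eu-151; then Eu-153 has abundance 1 − x.
150.91986·x + 152.92124·(1 − x) = 151.9644
(150.91986 − 152.92124)·x = 151.9644 − 152.92124
x = -0.95684 / -2.00138 = 0.47809 → 47.81% Eu-151, 52.19% Eu-153.

52.19%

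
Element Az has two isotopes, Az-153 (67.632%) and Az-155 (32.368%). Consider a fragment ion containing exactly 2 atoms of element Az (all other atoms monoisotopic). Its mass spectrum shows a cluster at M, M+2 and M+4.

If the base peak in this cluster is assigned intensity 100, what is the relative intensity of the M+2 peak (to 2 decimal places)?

95.72

(0.67632 + 0.32368)^2 gives M 0.4574, M+2 0.4378, M+4 0.1048; the largest is M.
P(M) = C(2,0) × 0.67632^2 × 0.32368^0 = 1 × 0.45740874 × 1.0000 = 0.457409 (base)
P(M+2) = C(2,1) × 0.67632^1 × 0.32368^1 = 2 × 0.67632 × 0.32368 = 0.437823
Relative intensity = 0.437823 / 0.457409 × 100 = 95.72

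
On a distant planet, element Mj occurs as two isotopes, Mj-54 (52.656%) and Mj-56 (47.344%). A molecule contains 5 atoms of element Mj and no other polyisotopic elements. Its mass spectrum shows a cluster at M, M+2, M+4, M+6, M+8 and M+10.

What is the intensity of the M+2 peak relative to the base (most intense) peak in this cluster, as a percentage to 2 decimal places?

(0.52656 + 0.47344)^5 gives M 0.0405, M+2 0.1820, M+4 0.3272, M+6 0.2942, M+8 0.1323, M+10 0.0238; the largest is M+4.
P(M+4) = C(5,2) × 0.52656^3 × 0.47344^2 = 10 × 0.14599689 × 0.22414543 = 0.327245 (base)
P(M+2) = C(5,1) × 0.52656^4 × 0.47344^1 = 5 × 0.07687612 × 0.47344 = 0.181981
Relative intensity = 0.181981 / 0.327245 × 100 = 55.61

55.61%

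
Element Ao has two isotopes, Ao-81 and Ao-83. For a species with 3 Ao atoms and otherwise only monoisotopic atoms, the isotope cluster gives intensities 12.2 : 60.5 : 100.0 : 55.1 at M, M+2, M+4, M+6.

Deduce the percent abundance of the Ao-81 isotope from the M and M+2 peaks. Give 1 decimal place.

37.7%

Write p for the Ao-81 fraction. I(M+2)/I(M) = [C(3,1)·p^2·(1−p)] / p^3 = 3·(1−p)/p = 60.5/12.2 = 4.9590
(1−p)/p = 4.9590/3 = 1.6530  ⇒  p = 1/(1 + 1.6530) = 0.3769
Ao-81: 37.7%, Ao-83: 62.3%.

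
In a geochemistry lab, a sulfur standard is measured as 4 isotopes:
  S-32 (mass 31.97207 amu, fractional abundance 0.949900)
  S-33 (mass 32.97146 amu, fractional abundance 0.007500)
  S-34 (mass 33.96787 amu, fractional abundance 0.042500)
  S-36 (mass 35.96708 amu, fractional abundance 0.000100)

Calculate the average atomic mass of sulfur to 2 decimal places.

32.06 amu

Weight each isotope mass by its fractional abundance: 0.949900 × 31.97207 + 0.007500 × 32.97146 + 0.042500 × 33.96787 + 0.000100 × 35.96708
= 30.370269 + 0.247286 + 1.443634 + 0.003597 = 32.064786 amu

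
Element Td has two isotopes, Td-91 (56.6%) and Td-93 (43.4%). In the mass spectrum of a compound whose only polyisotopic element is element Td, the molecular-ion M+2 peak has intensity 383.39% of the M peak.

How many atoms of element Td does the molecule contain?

5

The M+2/M ratio from n Td atoms is n · q/p = n · 0.434/0.566.
n = 3.8339 × 0.566/0.434 = 5.00 ≈ 5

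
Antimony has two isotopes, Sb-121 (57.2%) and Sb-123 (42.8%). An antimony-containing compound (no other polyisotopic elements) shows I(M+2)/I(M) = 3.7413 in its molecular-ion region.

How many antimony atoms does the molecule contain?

The M+2/M ratio from n Sb atoms is n · q/p = n · 0.428/0.572.
n = 3.7413 × 0.572/0.428 = 5.00 ≈ 5

5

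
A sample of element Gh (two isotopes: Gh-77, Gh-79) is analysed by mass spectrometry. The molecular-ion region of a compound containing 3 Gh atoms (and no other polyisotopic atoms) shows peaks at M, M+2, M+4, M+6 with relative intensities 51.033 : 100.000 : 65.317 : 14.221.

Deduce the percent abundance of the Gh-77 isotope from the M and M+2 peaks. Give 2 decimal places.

60.49%

If p is the fraction of Gh that is Gh-77, then I(M+2)/I(M) = [C(3,1)·p^2·(1−p)] / p^3 = 3·(1−p)/p = 100.000/51.033 = 1.9595
(1−p)/p = 1.9595/3 = 0.6532  ⇒  p = 1/(1 + 0.6532) = 0.6049
Gh-77: 60.49%, Gh-79: 39.51%.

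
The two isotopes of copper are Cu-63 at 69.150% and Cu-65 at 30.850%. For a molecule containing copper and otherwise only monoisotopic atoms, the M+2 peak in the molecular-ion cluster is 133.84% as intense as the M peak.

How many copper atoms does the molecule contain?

The M+2/M ratio from n Cu atoms is n · q/p = n · 0.30850/0.69150.
n = 1.3384 × 0.69150/0.30850 = 3.00 ≈ 3

3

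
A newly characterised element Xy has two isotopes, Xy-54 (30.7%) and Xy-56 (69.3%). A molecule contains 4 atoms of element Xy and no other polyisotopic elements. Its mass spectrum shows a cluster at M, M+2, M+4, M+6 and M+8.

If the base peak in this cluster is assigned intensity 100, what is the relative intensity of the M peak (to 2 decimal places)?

2.17

(0.307 + 0.693)^4 gives M 0.0089, M+2 0.0802, M+4 0.2716, M+6 0.4087, M+8 0.2306; the largest is M+6.
P(M+6) = C(4,3) × 0.307^1 × 0.693^3 = 4 × 0.3070 × 0.33281256 = 0.408694 (base)
P(M) = C(4,0) × 0.307^4 × 0.693^0 = 1 × 0.00888287 × 1.0000 = 0.008883
Relative intensity = 0.008883 / 0.408694 × 100 = 2.17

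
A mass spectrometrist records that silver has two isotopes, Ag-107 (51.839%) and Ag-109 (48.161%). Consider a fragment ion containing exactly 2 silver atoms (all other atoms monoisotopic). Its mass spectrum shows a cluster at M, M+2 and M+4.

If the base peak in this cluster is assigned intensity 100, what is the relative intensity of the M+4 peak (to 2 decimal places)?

Term probabilities: M 0.2687, M+2 0.4993, M+4 0.2319. Base peak = M+2.
P(M+2) = C(2,1) × 0.51839^1 × 0.48161^1 = 2 × 0.51839 × 0.48161 = 0.499324 (base)
P(M+4) = C(2,2) × 0.51839^0 × 0.48161^2 = 1 × 1.0000 × 0.23194819 = 0.231948
Relative intensity = 0.231948 / 0.499324 × 100 = 46.45

46.45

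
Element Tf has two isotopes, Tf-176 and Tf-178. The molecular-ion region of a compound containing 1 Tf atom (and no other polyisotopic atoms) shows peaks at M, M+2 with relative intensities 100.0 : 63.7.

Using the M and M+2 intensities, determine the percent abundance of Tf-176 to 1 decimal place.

Write p for the Tf-176 fraction. I(M+2)/I(M) = [C(1,1)·p^0·(1−p)] / p^1 = 1·(1−p)/p = 63.7/100.0 = 0.6370
(1−p)/p = 0.6370/1 = 0.6370  ⇒  p = 1/(1 + 0.6370) = 0.6109
Tf-176: 61.1%, Tf-178: 38.9%.

61.1%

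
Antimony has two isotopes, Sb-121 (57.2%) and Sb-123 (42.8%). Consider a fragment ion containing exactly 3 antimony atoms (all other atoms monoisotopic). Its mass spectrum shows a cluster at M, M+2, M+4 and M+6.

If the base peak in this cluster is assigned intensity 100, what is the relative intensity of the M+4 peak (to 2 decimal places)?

(0.572 + 0.428)^3 gives M 0.1871, M+2 0.4201, M+4 0.3143, M+6 0.0784; the largest is M+2.
P(M+2) = C(3,1) × 0.572^2 × 0.428^1 = 3 × 0.327184 × 0.4280 = 0.420104 (base)
P(M+4) = C(3,2) × 0.572^1 × 0.428^2 = 3 × 0.5720 × 0.183184 = 0.314344
Relative intensity = 0.314344 / 0.420104 × 100 = 74.83

74.83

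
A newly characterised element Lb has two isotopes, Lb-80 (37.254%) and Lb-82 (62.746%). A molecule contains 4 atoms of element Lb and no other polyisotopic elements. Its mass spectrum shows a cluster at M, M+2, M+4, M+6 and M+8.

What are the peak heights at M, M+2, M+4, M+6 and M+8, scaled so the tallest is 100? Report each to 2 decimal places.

5.23 : 35.25 : 89.06 : 100.00 : 42.11

Expanding (0.37254 + 0.62746)^4:
P(M) = 0.37254^4 = 0.019262
P(M+2) = 4 × 0.37254^3 × 0.62746^1 = 0.129767
P(M+4) = 6 × 0.37254^2 × 0.62746^2 = 0.327845
P(M+6) = 4 × 0.37254^1 × 0.62746^3 = 0.368121
P(M+8) = 0.62746^4 = 0.155004
The M+6 peak is largest (0.368121); scaling to 100 gives 5.23 : 35.25 : 89.06 : 100.00 : 42.11.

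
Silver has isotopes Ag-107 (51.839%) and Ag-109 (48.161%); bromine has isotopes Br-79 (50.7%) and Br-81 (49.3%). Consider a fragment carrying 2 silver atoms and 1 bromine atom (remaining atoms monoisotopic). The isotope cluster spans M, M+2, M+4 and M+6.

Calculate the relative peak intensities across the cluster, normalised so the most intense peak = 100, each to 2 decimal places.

35.33 : 100.00 : 94.33 : 29.65

Silver pattern (n=2): 0.26872819 : 0.49932362 : 0.23194819
Bromine pattern (n=1): 0.5070 : 0.4930
Convolve the two distributions (both contribute in 2-u steps):
  M: 0.26872819×0.5070 = 0.136245
  M+2: 0.26872819×0.4930 + 0.49932362×0.5070 = 0.385640
  M+4: 0.49932362×0.4930 + 0.23194819×0.5070 = 0.363764
  M+6: 0.23194819×0.4930 = 0.114350
Scale to base peak (0.385640) = 100: 35.33 : 100.00 : 94.33 : 29.65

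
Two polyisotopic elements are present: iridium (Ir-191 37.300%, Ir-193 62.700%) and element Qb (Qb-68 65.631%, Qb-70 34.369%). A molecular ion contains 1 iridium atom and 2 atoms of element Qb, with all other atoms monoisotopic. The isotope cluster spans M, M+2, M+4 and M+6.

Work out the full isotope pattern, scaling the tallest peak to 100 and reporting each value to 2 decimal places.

36.65 : 100.00 : 74.58 : 16.90

Iridium pattern (n=1): 0.3730 : 0.6270
Element Qb pattern (n=2): 0.43074282 : 0.45113437 : 0.11812282
Convolve the two distributions (both contribute in 2-u steps):
  M: 0.3730×0.43074282 = 0.160667
  M+2: 0.3730×0.45113437 + 0.6270×0.43074282 = 0.438349
  M+4: 0.3730×0.11812282 + 0.6270×0.45113437 = 0.326921
  M+6: 0.6270×0.11812282 = 0.074063
Scale to base peak (0.438349) = 100: 36.65 : 100.00 : 74.58 : 16.90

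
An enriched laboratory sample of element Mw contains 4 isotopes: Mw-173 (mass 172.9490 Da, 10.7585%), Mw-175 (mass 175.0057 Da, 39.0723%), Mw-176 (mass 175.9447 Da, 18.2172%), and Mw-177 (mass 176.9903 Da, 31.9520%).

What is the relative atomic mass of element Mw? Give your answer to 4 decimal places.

Weight each isotope mass by its fractional abundance: 0.107585 × 172.9490 + 0.390723 × 175.0057 + 0.182172 × 175.9447 + 0.319520 × 176.9903
= 18.60672 + 68.37875 + 32.05220 + 56.55194 = 175.58961 Da

175.5896 Da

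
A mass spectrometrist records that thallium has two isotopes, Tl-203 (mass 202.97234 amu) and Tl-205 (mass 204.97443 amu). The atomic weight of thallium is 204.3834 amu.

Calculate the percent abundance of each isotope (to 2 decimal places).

With x = fraction of Tl-203 (so Tl-205 is 1 − x):
202.97234·x + 204.97443·(1 − x) = 204.3834
(202.97234 − 204.97443)·x = 204.3834 − 204.97443
x = -0.59103 / -2.00209 = 0.29521 → 29.52% Tl-203, 70.48% Tl-205.

Tl-203: 29.52%, Tl-205: 70.48%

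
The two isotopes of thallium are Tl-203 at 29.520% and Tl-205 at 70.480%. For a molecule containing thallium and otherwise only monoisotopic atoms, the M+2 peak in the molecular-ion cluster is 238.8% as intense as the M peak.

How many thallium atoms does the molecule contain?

For n independent Tl atoms, I(M+2)/I(M) = n · (abundance Tl-205) / (abundance Tl-203) = n · 0.70480/0.29520.
n = 2.388 × 0.29520/0.70480 = 1.00 ≈ 1

1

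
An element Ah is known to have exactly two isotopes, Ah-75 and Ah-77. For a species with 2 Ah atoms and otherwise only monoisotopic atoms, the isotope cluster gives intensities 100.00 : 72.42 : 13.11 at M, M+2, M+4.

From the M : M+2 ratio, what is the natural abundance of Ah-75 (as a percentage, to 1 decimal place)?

If p is the fraction of Ah that is Ah-75, then I(M+2)/I(M) = [C(2,1)·p^1·(1−p)] / p^2 = 2·(1−p)/p = 72.42/100.00 = 0.7242
(1−p)/p = 0.7242/2 = 0.3621  ⇒  p = 1/(1 + 0.3621) = 0.7342
Ah-75: 73.4%, Ah-77: 26.6%.

73.4%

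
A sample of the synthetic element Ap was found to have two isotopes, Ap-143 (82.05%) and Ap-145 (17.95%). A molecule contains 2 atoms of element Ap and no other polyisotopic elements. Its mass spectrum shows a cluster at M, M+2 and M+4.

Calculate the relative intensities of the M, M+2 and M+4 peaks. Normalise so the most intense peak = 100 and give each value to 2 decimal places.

The 2 Ap atoms are independent, so intensities follow the terms of (0.8205 + 0.1795)^2.
P(M) = 0.8205^2 = 0.673220
P(M+2) = 2 × 0.8205^1 × 0.1795^1 = 0.294559
P(M+4) = 0.1795^2 = 0.032220
The M peak is largest (0.673220); scaling to 100 gives 100.00 : 43.75 : 4.79.

100.00 : 43.75 : 4.79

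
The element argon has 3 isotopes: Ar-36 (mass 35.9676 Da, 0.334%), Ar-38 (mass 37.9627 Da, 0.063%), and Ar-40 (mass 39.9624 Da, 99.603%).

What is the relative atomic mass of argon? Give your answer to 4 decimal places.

Weight each isotope mass by its fractional abundance: 0.00334 × 35.9676 + 0.00063 × 37.9627 + 0.99603 × 39.9624
= 0.12013 + 0.02392 + 39.80375 = 39.94780 Da

39.9478 Da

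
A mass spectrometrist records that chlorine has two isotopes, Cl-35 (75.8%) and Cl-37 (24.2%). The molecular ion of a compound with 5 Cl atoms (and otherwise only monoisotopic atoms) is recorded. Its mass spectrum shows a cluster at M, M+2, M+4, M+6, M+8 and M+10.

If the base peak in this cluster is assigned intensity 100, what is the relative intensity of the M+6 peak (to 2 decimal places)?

20.39

Binomial terms of (0.758 + 0.242)^5: M 0.2502, M+2 0.3994, M+4 0.2551, M+6 0.0814, M+8 0.0130, M+10 0.0008 → M+2 is the base peak.
P(M+2) = C(5,1) × 0.758^4 × 0.242^1 = 5 × 0.33012379 × 0.2420 = 0.399450 (base)
P(M+6) = C(5,3) × 0.758^2 × 0.242^3 = 10 × 0.574564 × 0.01417249 = 0.081430
Relative intensity = 0.081430 / 0.399450 × 100 = 20.39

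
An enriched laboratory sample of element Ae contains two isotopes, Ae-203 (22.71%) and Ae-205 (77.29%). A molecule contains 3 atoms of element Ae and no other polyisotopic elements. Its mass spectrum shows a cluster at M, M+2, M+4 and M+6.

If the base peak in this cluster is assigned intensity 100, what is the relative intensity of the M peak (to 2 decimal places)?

(0.2271 + 0.7729)^3 gives M 0.0117, M+2 0.1196, M+4 0.4070, M+6 0.4617; the largest is M+6.
P(M+6) = C(3,3) × 0.2271^0 × 0.7729^3 = 1 × 1.0000 × 0.46171068 = 0.461711 (base)
P(M) = C(3,0) × 0.2271^3 × 0.7729^0 = 1 × 0.01171255 × 1.0000 = 0.011713
Relative intensity = 0.011713 / 0.461711 × 100 = 2.54

2.54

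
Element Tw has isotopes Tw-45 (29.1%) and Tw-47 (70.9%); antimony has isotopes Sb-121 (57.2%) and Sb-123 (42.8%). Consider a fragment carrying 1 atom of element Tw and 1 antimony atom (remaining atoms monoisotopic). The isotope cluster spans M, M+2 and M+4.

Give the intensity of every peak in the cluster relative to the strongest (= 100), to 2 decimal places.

Element Tw pattern (n=1): 0.2910 : 0.7090
Antimony pattern (n=1): 0.5720 : 0.4280
Convolve the two distributions (both contribute in 2-u steps):
  M: 0.2910×0.5720 = 0.166452
  M+2: 0.2910×0.4280 + 0.7090×0.5720 = 0.530096
  M+4: 0.7090×0.4280 = 0.303452
Scale to base peak (0.530096) = 100: 31.40 : 100.00 : 57.24

31.40 : 100.00 : 57.24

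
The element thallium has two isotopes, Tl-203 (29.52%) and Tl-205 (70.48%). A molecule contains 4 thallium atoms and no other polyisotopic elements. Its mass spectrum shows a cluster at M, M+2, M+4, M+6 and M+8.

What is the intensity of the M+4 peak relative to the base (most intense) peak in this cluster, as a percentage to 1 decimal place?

Binomial terms of (0.2952 + 0.7048)^4: M 0.0076, M+2 0.0725, M+4 0.2597, M+6 0.4134, M+8 0.2468 → M+6 is the base peak.
P(M+6) = C(4,3) × 0.2952^1 × 0.7048^3 = 4 × 0.2952 × 0.35010449 = 0.413403 (base)
P(M+4) = C(4,2) × 0.2952^2 × 0.7048^2 = 6 × 0.08714304 × 0.49674304 = 0.259726
Relative intensity = 0.259726 / 0.413403 × 100 = 62.8

62.8%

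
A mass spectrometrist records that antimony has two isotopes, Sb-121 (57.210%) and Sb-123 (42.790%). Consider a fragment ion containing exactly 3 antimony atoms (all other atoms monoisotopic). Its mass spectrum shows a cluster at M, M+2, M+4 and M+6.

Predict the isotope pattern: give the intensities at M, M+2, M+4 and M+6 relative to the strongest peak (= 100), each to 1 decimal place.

44.6 : 100.0 : 74.8 : 18.6

The 3 Sb atoms are independent, so intensities follow the terms of (0.57210 + 0.42790)^3.
P(M) = 0.57210^3 = 0.187247
P(M+2) = 3 × 0.57210^2 × 0.42790^1 = 0.420153
P(M+4) = 3 × 0.57210^1 × 0.42790^2 = 0.314252
P(M+6) = 0.42790^3 = 0.078348
The M+2 peak is largest (0.420153); scaling to 100 gives 44.6 : 100.0 : 74.8 : 18.6.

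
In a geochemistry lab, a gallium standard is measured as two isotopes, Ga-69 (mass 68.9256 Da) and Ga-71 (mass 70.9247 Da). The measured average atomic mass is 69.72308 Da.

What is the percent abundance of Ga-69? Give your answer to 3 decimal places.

60.108%

Writing the weighted mean with unknown fraction x of Ga-69:
68.9256·x + 70.9247·(1 − x) = 69.72308
(68.9256 − 70.9247)·x = 69.72308 − 70.9247
x = -1.20162 / -1.9991 = 0.60108 → 60.108% Ga-69, 39.892% Ga-71.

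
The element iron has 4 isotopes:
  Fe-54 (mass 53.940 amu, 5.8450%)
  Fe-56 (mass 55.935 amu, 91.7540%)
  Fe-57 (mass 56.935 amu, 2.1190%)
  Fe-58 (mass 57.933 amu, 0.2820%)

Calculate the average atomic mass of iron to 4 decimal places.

Average mass = Σ (abundance × isotope mass) = 0.058450 × 53.940 + 0.917540 × 55.935 + 0.021190 × 56.935 + 0.002820 × 57.933
= 3.15279 + 51.32260 + 1.20645 + 0.16337 = 55.84521 amu

55.8452 amu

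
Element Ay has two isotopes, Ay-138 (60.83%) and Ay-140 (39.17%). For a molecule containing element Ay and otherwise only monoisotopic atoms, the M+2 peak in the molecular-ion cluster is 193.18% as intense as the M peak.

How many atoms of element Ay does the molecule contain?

3

The M+2/M ratio from n Ay atoms is n · q/p = n · 0.3917/0.6083.
n = 1.9318 × 0.6083/0.3917 = 3.00 ≈ 3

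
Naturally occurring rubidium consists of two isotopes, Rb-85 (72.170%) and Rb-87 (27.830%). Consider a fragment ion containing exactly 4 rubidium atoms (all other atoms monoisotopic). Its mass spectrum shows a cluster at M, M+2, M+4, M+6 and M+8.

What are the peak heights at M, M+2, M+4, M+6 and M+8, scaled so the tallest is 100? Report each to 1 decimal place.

64.8 : 100.0 : 57.8 : 14.9 : 1.4

The 4 Rb atoms are independent, so intensities follow the terms of (0.72170 + 0.27830)^4.
P(M) = 0.72170^4 = 0.271286
P(M+2) = 4 × 0.72170^3 × 0.27830^1 = 0.418450
P(M+4) = 6 × 0.72170^2 × 0.27830^2 = 0.242042
P(M+6) = 4 × 0.72170^1 × 0.27830^3 = 0.062224
P(M+8) = 0.27830^4 = 0.005999
The M+2 peak is largest (0.418450); scaling to 100 gives 64.8 : 100.0 : 57.8 : 14.9 : 1.4.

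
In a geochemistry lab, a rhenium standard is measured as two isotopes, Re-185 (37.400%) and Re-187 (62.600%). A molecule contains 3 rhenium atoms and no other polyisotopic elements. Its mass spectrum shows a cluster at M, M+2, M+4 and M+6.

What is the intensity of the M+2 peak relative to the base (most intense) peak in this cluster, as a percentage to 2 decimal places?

59.74%

Binomial terms of (0.37400 + 0.62600)^3: M 0.0523, M+2 0.2627, M+4 0.4397, M+6 0.2453 → M+4 is the base peak.
P(M+4) = C(3,2) × 0.37400^1 × 0.62600^2 = 3 × 0.3740 × 0.391876 = 0.439685 (base)
P(M+2) = C(3,1) × 0.37400^2 × 0.62600^1 = 3 × 0.139876 × 0.6260 = 0.262687
Relative intensity = 0.262687 / 0.439685 × 100 = 59.74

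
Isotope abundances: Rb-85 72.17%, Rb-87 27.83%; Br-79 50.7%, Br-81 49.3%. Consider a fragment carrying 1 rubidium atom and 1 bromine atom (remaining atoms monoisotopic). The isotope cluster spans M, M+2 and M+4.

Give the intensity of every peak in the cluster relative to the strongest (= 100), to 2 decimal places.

73.64 : 100.00 : 27.61

Rubidium pattern (n=1): 0.7217 : 0.2783
Bromine pattern (n=1): 0.5070 : 0.4930
Convolve the two distributions (both contribute in 2-u steps):
  M: 0.7217×0.5070 = 0.365902
  M+2: 0.7217×0.4930 + 0.2783×0.5070 = 0.496896
  M+4: 0.2783×0.4930 = 0.137202
Scale to base peak (0.496896) = 100: 73.64 : 100.00 : 27.61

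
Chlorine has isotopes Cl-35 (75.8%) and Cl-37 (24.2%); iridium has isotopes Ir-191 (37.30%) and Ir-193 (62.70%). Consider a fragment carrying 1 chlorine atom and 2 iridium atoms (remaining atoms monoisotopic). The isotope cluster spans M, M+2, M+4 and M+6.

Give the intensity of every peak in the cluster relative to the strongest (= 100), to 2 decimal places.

25.65 : 94.41 : 100.00 : 23.14

Chlorine pattern (n=1): 0.7580 : 0.2420
Iridium pattern (n=2): 0.139129 : 0.467742 : 0.393129
Convolve the two distributions (both contribute in 2-u steps):
  M: 0.7580×0.139129 = 0.105460
  M+2: 0.7580×0.467742 + 0.2420×0.139129 = 0.388218
  M+4: 0.7580×0.393129 + 0.2420×0.467742 = 0.411185
  M+6: 0.2420×0.393129 = 0.095137
Scale to base peak (0.411185) = 100: 25.65 : 94.41 : 100.00 : 23.14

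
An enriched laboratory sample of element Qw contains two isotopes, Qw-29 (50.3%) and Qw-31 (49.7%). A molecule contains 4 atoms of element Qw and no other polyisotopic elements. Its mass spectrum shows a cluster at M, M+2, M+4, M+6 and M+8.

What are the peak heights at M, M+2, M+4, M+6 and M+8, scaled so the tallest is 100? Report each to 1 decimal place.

The 4 Qw atoms are independent, so intensities follow the terms of (0.503 + 0.497)^4.
P(M) = 0.503^4 = 0.064014
P(M+2) = 4 × 0.503^3 × 0.497^1 = 0.253000
P(M+4) = 6 × 0.503^2 × 0.497^2 = 0.374973
P(M+6) = 4 × 0.503^1 × 0.497^3 = 0.247000
P(M+8) = 0.497^4 = 0.061013
The M+4 peak is largest (0.374973); scaling to 100 gives 17.1 : 67.5 : 100.0 : 65.9 : 16.3.

17.1 : 67.5 : 100.0 : 65.9 : 16.3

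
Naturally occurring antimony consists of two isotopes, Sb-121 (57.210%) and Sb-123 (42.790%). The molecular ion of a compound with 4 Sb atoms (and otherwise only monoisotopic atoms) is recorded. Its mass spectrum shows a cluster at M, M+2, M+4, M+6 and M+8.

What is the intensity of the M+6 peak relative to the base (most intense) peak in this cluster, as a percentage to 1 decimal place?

(0.57210 + 0.42790)^4 gives M 0.1071, M+2 0.3205, M+4 0.3596, M+6 0.1793, M+8 0.0335; the largest is M+4.
P(M+4) = C(4,2) × 0.57210^2 × 0.42790^2 = 6 × 0.32729841 × 0.18309841 = 0.359567 (base)
P(M+6) = C(4,3) × 0.57210^1 × 0.42790^3 = 4 × 0.5721 × 0.07834781 = 0.179291
Relative intensity = 0.179291 / 0.359567 × 100 = 49.9

49.9%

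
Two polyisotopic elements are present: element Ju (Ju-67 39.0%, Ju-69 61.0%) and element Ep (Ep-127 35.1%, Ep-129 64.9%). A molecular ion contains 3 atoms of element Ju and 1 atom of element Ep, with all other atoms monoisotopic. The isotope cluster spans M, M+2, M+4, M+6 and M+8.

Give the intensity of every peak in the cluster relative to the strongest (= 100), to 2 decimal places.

Element Ju pattern (n=3): 0.059319 : 0.278343 : 0.435357 : 0.226981
Element Ep pattern (n=1): 0.3510 : 0.6490
Convolve the two distributions (both contribute in 2-u steps):
  M: 0.059319×0.3510 = 0.020821
  M+2: 0.059319×0.6490 + 0.278343×0.3510 = 0.136196
  M+4: 0.278343×0.6490 + 0.435357×0.3510 = 0.333455
  M+6: 0.435357×0.6490 + 0.226981×0.3510 = 0.362217
  M+8: 0.226981×0.6490 = 0.147311
Scale to base peak (0.362217) = 100: 5.75 : 37.60 : 92.06 : 100.00 : 40.67

5.75 : 37.60 : 92.06 : 100.00 : 40.67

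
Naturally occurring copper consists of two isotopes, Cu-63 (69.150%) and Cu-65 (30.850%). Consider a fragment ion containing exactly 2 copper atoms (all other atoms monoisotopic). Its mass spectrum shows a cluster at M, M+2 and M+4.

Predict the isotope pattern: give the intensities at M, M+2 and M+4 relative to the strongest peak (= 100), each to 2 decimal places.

The 2 Cu atoms are independent, so intensities follow the terms of (0.69150 + 0.30850)^2.
P(M) = 0.69150^2 = 0.478172
P(M+2) = 2 × 0.69150^1 × 0.30850^1 = 0.426656
P(M+4) = 0.30850^2 = 0.095172
The M peak is largest (0.478172); scaling to 100 gives 100.00 : 89.23 : 19.90.

100.00 : 89.23 : 19.90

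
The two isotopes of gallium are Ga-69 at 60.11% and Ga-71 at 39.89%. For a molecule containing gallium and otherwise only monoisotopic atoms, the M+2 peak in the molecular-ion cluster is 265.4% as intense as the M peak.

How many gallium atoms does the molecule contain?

4

The M+2/M ratio from n Ga atoms is n · q/p = n · 0.3989/0.6011.
n = 2.654 × 0.6011/0.3989 = 4.00 ≈ 4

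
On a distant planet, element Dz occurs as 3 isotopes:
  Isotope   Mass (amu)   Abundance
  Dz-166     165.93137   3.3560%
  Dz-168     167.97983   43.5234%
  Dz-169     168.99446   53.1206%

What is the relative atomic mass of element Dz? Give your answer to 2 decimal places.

168.45 amu

The abundance-weighted mean is 0.033560 × 165.93137 + 0.435234 × 167.97983 + 0.531206 × 168.99446
= 5.568657 + 73.110533 + 89.770871 = 168.450061 amu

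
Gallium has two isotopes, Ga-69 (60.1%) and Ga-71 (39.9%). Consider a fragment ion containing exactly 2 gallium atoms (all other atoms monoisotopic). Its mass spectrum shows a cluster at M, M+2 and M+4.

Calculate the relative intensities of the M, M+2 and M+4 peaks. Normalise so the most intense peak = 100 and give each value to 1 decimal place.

75.3 : 100.0 : 33.2

Each Ga atom is independently Ga-69 (p = 0.601) or Ga-71 (q = 0.399); the cluster is the binomial expansion (p + q)^2.
P(M) = 0.601^2 = 0.361201
P(M+2) = 2 × 0.601^1 × 0.399^1 = 0.479598
P(M+4) = 0.399^2 = 0.159201
The M+2 peak is largest (0.479598); scaling to 100 gives 75.3 : 100.0 : 33.2.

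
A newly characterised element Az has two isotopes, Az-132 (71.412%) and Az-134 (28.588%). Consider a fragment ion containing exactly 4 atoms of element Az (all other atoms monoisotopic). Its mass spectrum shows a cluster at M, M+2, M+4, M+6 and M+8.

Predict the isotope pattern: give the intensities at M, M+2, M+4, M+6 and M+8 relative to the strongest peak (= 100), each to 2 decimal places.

62.45 : 100.00 : 60.05 : 16.03 : 1.60

The 4 Az atoms are independent, so intensities follow the terms of (0.71412 + 0.28588)^4.
P(M) = 0.71412^4 = 0.260067
P(M+2) = 4 × 0.71412^3 × 0.28588^1 = 0.416445
P(M+4) = 6 × 0.71412^2 × 0.28588^2 = 0.250070
P(M+6) = 4 × 0.71412^1 × 0.28588^3 = 0.066739
P(M+8) = 0.28588^4 = 0.006679
The M+2 peak is largest (0.416445); scaling to 100 gives 62.45 : 100.00 : 60.05 : 16.03 : 1.60.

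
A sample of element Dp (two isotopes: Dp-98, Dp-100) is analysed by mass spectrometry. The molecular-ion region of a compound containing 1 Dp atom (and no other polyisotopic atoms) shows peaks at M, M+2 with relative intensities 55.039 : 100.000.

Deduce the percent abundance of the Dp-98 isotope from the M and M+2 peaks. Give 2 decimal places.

If p is the fraction of Dp that is Dp-98, then I(M+2)/I(M) = [C(1,1)·p^0·(1−p)] / p^1 = 1·(1−p)/p = 100.000/55.039 = 1.8169
(1−p)/p = 1.8169/1 = 1.8169  ⇒  p = 1/(1 + 1.8169) = 0.3550
Dp-98: 35.50%, Dp-100: 64.50%.

35.50%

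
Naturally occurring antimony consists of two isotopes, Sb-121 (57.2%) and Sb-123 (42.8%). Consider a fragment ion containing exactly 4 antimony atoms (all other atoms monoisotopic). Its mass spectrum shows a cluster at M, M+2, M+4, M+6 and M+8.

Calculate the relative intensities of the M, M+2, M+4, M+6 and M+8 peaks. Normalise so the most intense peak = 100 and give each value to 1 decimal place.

The 4 Sb atoms are independent, so intensities follow the terms of (0.572 + 0.428)^4.
P(M) = 0.572^4 = 0.107049
P(M+2) = 4 × 0.572^3 × 0.428^1 = 0.320400
P(M+4) = 6 × 0.572^2 × 0.428^2 = 0.359609
P(M+6) = 4 × 0.572^1 × 0.428^3 = 0.179385
P(M+8) = 0.428^4 = 0.033556
The M+4 peak is largest (0.359609); scaling to 100 gives 29.8 : 89.1 : 100.0 : 49.9 : 9.3.

29.8 : 89.1 : 100.0 : 49.9 : 9.3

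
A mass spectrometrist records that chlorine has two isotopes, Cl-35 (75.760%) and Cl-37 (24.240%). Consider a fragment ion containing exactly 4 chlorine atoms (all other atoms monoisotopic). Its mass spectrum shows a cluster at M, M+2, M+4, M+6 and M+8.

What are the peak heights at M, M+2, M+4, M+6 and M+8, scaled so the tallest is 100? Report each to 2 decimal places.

78.14 : 100.00 : 47.99 : 10.24 : 0.82

Each Cl atom is independently Cl-35 (p = 0.75760) or Cl-37 (q = 0.24240); the cluster is the binomial expansion (p + q)^4.
P(M) = 0.75760^4 = 0.329428
P(M+2) = 4 × 0.75760^3 × 0.24240^1 = 0.421612
P(M+4) = 6 × 0.75760^2 × 0.24240^2 = 0.202347
P(M+6) = 4 × 0.75760^1 × 0.24240^3 = 0.043162
P(M+8) = 0.24240^4 = 0.003452
The M+2 peak is largest (0.421612); scaling to 100 gives 78.14 : 100.00 : 47.99 : 10.24 : 0.82.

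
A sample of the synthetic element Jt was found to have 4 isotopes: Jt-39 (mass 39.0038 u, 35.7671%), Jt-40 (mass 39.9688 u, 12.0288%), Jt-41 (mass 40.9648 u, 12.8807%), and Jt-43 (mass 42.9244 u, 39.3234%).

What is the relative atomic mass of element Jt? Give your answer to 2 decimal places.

Average mass = Σ (abundance × isotope mass) = 0.357671 × 39.0038 + 0.120288 × 39.9688 + 0.128807 × 40.9648 + 0.393234 × 42.9244
= 13.95053 + 4.80777 + 5.27655 + 16.87933 = 40.91418 u

40.91 u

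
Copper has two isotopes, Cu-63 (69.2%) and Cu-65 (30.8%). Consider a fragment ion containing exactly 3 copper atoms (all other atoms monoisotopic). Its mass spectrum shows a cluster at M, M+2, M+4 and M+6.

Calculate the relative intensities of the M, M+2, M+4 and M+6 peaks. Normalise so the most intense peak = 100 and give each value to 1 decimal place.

74.9 : 100.0 : 44.5 : 6.6

Each Cu atom is independently Cu-63 (p = 0.692) or Cu-65 (q = 0.308); the cluster is the binomial expansion (p + q)^3.
P(M) = 0.692^3 = 0.331374
P(M+2) = 3 × 0.692^2 × 0.308^1 = 0.442470
P(M+4) = 3 × 0.692^1 × 0.308^2 = 0.196938
P(M+6) = 0.308^3 = 0.029218
The M+2 peak is largest (0.442470); scaling to 100 gives 74.9 : 100.0 : 44.5 : 6.6.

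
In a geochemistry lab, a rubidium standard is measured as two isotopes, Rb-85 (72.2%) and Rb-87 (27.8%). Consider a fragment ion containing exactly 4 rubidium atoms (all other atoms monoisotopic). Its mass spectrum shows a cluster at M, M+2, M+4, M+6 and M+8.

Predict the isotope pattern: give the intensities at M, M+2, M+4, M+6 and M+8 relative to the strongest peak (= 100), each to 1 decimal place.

Expanding (0.722 + 0.278)^4:
P(M) = 0.722^4 = 0.271737
P(M+2) = 4 × 0.722^3 × 0.278^1 = 0.418520
P(M+4) = 6 × 0.722^2 × 0.278^2 = 0.241721
P(M+6) = 4 × 0.722^1 × 0.278^3 = 0.062049
P(M+8) = 0.278^4 = 0.005973
The M+2 peak is largest (0.418520); scaling to 100 gives 64.9 : 100.0 : 57.8 : 14.8 : 1.4.

64.9 : 100.0 : 57.8 : 14.8 : 1.4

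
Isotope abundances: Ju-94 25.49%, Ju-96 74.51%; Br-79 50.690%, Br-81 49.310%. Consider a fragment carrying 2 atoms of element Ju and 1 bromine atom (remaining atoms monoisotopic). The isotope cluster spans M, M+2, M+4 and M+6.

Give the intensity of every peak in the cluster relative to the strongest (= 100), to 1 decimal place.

Element Ju pattern (n=2): 0.06497401 : 0.37985198 : 0.55517401
Bromine pattern (n=1): 0.5069 : 0.4931
Convolve the two distributions (both contribute in 2-u steps):
  M: 0.06497401×0.5069 = 0.032935
  M+2: 0.06497401×0.4931 + 0.37985198×0.5069 = 0.224586
  M+4: 0.37985198×0.4931 + 0.55517401×0.5069 = 0.468723
  M+6: 0.55517401×0.4931 = 0.273756
Scale to base peak (0.468723) = 100: 7.0 : 47.9 : 100.0 : 58.4

7.0 : 47.9 : 100.0 : 58.4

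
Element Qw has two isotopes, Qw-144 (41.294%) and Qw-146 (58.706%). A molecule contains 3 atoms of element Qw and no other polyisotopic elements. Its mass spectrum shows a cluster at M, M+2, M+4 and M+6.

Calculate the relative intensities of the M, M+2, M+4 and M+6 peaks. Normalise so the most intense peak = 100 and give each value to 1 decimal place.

Each Qw atom is independently Qw-144 (p = 0.41294) or Qw-146 (q = 0.58706); the cluster is the binomial expansion (p + q)^3.
P(M) = 0.41294^3 = 0.070414
P(M+2) = 3 × 0.41294^2 × 0.58706^1 = 0.300315
P(M+4) = 3 × 0.41294^1 × 0.58706^2 = 0.426946
P(M+6) = 0.58706^3 = 0.202324
The M+4 peak is largest (0.426946); scaling to 100 gives 16.5 : 70.3 : 100.0 : 47.4.

16.5 : 70.3 : 100.0 : 47.4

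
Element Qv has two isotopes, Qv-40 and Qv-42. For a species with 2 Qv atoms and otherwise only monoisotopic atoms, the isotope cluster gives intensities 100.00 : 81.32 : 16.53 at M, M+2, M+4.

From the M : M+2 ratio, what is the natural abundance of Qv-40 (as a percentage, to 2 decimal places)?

If p is the fraction of Qv that is Qv-40, then I(M+2)/I(M) = [C(2,1)·p^1·(1−p)] / p^2 = 2·(1−p)/p = 81.32/100.00 = 0.8132
(1−p)/p = 0.8132/2 = 0.4066  ⇒  p = 1/(1 + 0.4066) = 0.7109
Qv-40: 71.09%, Qv-42: 28.91%.

71.09%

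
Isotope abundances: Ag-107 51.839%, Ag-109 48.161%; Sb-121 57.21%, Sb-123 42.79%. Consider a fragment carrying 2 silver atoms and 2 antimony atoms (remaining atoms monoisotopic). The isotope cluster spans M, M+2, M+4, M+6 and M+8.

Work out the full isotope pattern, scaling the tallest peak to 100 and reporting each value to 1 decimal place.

Silver pattern (n=2): 0.26872819 : 0.49932362 : 0.23194819
Antimony pattern (n=2): 0.32729841 : 0.48960318 : 0.18309841
Convolve the two distributions (both contribute in 2-u steps):
  M: 0.26872819×0.32729841 = 0.087954
  M+2: 0.26872819×0.48960318 + 0.49932362×0.32729841 = 0.294998
  M+4: 0.26872819×0.18309841 + 0.49932362×0.48960318 + 0.23194819×0.32729841 = 0.369590
  M+6: 0.49932362×0.18309841 + 0.23194819×0.48960318 = 0.204988
  M+8: 0.23194819×0.18309841 = 0.042469
Scale to base peak (0.369590) = 100: 23.8 : 79.8 : 100.0 : 55.5 : 11.5

23.8 : 79.8 : 100.0 : 55.5 : 11.5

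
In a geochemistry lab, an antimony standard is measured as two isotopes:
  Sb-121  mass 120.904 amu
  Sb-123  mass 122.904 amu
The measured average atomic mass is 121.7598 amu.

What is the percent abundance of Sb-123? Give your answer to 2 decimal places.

With x = fraction of Sb-121 (so Sb-123 is 1 − x):
120.904·x + 122.904·(1 − x) = 121.7598
(120.904 − 122.904)·x = 121.7598 − 122.904
x = -1.1442 / -2.000 = 0.57210 → 57.21% Sb-121, 42.79% Sb-123.

42.79%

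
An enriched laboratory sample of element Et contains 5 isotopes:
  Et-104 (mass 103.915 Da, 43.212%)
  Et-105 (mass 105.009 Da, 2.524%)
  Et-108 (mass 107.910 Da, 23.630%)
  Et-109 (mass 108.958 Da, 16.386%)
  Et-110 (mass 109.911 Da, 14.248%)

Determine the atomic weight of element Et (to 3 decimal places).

Weight each isotope mass by its fractional abundance: 0.43212 × 103.915 + 0.02524 × 105.009 + 0.23630 × 107.910 + 0.16386 × 108.958 + 0.14248 × 109.911
= 44.9037 + 2.6504 + 25.4991 + 17.8539 + 15.6601 = 106.5672 Da

106.567 Da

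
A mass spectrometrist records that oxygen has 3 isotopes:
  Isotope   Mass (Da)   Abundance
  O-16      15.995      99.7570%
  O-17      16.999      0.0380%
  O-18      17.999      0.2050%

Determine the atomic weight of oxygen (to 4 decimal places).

15.9995 Da

Weight each isotope mass by its fractional abundance: 0.997570 × 15.995 + 0.000380 × 16.999 + 0.002050 × 17.999
= 15.95613 + 0.00646 + 0.03690 = 15.99949 Da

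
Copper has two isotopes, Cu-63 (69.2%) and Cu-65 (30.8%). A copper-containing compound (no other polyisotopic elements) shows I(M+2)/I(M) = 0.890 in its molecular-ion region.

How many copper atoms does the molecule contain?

The M+2/M ratio from n Cu atoms is n · q/p = n · 0.308/0.692.
n = 0.890 × 0.692/0.308 = 2.00 ≈ 2

2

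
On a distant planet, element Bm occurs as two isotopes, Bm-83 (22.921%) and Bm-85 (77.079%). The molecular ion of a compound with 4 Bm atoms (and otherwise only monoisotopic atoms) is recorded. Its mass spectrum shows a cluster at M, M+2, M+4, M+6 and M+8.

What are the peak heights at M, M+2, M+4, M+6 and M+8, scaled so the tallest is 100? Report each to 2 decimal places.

0.66 : 8.84 : 44.61 : 100.00 : 84.07

Each Bm atom is independently Bm-83 (p = 0.22921) or Bm-85 (q = 0.77079); the cluster is the binomial expansion (p + q)^4.
P(M) = 0.22921^4 = 0.002760
P(M+2) = 4 × 0.22921^3 × 0.77079^1 = 0.037128
P(M+4) = 6 × 0.22921^2 × 0.77079^2 = 0.187280
P(M+6) = 4 × 0.22921^1 × 0.77079^3 = 0.419857
P(M+8) = 0.77079^4 = 0.352975
The M+6 peak is largest (0.419857); scaling to 100 gives 0.66 : 8.84 : 44.61 : 100.00 : 84.07.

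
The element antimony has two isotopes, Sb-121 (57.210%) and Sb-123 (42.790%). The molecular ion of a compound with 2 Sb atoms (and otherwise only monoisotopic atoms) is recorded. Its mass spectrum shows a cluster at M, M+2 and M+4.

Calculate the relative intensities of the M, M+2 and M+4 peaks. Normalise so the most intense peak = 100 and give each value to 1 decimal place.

66.8 : 100.0 : 37.4

Expanding (0.57210 + 0.42790)^2:
P(M) = 0.57210^2 = 0.327298
P(M+2) = 2 × 0.57210^1 × 0.42790^1 = 0.489603
P(M+4) = 0.42790^2 = 0.183098
The M+2 peak is largest (0.489603); scaling to 100 gives 66.8 : 100.0 : 37.4.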